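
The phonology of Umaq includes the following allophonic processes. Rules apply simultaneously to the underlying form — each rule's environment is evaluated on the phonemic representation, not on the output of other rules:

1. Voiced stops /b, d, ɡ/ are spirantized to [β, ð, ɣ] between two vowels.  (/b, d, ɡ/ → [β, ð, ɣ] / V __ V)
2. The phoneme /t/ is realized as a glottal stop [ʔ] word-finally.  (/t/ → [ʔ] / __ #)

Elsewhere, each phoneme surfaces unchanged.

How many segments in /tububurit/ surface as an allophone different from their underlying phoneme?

3

Segments that undergo a rule: /b/ → [β] (rule 1); /b/ → [β] (rule 1); /t/ → [ʔ] (rule 2).
All other segments surface unchanged.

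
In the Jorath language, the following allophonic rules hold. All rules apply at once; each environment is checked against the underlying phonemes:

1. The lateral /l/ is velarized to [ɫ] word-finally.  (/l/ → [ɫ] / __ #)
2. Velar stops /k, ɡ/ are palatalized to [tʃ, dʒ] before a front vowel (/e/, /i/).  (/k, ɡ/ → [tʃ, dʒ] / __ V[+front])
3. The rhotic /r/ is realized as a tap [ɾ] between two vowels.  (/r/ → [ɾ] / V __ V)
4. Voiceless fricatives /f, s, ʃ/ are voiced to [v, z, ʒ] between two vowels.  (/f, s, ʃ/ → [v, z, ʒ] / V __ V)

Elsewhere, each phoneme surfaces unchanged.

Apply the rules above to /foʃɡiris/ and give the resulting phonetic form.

/f/ (word-initial): rule 4 targets it, but not between two vowels → unchanged [f].
/o/ (between /f/ and /ʃ/): no rule targets it → [o].
/ʃ/ (between /o/ and /ɡ/): rule 4 targets it, but not between two vowels → unchanged [ʃ].
/ɡ/ (between /ʃ/ and /i/): before a front vowel, so rule 2 applies → [dʒ].
/i/ (between /ɡ/ and /r/): no rule targets it → [i].
/r/ (between /i/ and /i/): between two vowels, so rule 3 applies → [ɾ].
/i/ (between /r/ and /s/) is unaffected → [i].
/s/ (word-final): rule 4 targets it, but not between two vowels → unchanged [s].

[foʃdʒiɾis]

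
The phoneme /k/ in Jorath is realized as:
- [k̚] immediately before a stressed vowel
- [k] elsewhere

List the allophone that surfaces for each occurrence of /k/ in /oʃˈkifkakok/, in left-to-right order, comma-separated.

Occurrence 1 (position 3): immediately before a stressed vowel → [k̚].
Occurrence 2 (position 6): no conditioning environment matches → elsewhere allophone [k].
Occurrence 3 (position 8): no conditioning environment matches → elsewhere allophone [k].
Occurrence 4 (position 10): no conditioning environment matches → elsewhere allophone [k].

[k̚], [k], [k], [k]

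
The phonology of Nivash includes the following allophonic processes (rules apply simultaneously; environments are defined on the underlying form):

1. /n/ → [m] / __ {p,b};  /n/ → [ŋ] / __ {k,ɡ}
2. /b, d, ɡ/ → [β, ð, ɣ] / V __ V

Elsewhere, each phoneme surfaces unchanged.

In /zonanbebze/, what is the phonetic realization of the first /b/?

[b]

/b/ (between /n/ and /e/) fails the environment for rule 2, so it stays [b].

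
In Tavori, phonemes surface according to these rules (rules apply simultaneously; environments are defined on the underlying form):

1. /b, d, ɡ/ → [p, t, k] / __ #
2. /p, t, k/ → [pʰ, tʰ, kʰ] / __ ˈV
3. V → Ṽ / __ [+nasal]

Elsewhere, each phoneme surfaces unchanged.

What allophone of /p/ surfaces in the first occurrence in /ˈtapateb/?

/p/ (between /a/ and /a/) is in the target of rule 2 but the environment (immediately before a stressed vowel) is not met → [p].

[p]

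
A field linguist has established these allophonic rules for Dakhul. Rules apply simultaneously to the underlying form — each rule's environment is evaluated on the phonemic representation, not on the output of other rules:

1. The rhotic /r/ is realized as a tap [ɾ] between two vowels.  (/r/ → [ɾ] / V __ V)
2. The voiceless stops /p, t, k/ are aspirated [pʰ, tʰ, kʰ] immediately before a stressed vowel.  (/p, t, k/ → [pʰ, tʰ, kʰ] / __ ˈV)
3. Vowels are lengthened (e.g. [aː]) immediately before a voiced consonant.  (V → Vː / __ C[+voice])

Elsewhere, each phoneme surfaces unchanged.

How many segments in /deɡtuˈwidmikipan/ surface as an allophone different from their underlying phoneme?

Segments that undergo a rule: /e/ → [eː] (rule 3); /u/ → [uː] (rule 3); /i/ → [iː] (rule 3); /a/ → [aː] (rule 3).
All other segments surface unchanged.

4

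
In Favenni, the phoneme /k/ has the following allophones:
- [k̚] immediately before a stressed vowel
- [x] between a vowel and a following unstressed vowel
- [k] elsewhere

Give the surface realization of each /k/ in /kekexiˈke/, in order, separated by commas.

[k], [x], [k̚]

Occurrence 1 (position 1): no conditioning environment matches → elsewhere allophone [k].
Occurrence 2 (position 3): between a vowel and a following unstressed vowel → [x].
Occurrence 3 (position 7): immediately before a stressed vowel → [k̚].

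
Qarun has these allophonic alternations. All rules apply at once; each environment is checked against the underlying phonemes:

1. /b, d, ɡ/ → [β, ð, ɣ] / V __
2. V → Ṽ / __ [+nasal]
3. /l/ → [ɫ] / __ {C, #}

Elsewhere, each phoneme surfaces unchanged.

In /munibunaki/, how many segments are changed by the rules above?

3

Segments that undergo a rule: /u/ → [ũ] (rule 2); /b/ → [β] (rule 1); /u/ → [ũ] (rule 2).
All other segments surface unchanged.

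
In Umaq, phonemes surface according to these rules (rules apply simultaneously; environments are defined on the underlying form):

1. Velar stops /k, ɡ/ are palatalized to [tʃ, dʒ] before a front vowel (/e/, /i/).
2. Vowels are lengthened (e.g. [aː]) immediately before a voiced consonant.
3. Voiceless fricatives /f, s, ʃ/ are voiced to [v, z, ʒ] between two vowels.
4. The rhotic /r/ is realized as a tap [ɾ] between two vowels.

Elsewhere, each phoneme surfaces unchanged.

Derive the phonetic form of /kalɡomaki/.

[kaːlɡoːmatʃi]

/k/ — word-initial; rule 1 does not apply here → [k].
/a/ (between /k/ and /l/) occurs before a voiced consonant → [aː] by rule 2.
/ɡ/ (between /l/ and /o/): rule 1 targets it, but not before a front vowel → unchanged [ɡ].
/o/ — between /ɡ/ and /m/, before a voiced consonant — surfaces as [oː] (rule 2).
/a/ — between /m/ and /k/; rule 2 does not apply here → [a].
/k/ (between /a/ and /i/) occurs before a front vowel → [tʃ] by rule 1.
/i/ — word-final; rule 2 does not apply here → [i].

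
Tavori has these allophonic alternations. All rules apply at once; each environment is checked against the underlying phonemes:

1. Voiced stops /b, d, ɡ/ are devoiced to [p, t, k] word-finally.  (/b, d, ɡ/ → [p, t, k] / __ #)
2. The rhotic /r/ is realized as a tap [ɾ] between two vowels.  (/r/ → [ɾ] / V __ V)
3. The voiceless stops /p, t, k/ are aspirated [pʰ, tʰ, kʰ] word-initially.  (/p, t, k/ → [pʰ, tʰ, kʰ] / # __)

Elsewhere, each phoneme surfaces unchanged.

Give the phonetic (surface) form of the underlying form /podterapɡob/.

/p/ — word-initial, word-initially — surfaces as [pʰ] (rule 3).
/o/ stays [o].
/d/ (between /o/ and /t/): rule 1 targets it, but not word-finally → unchanged [d].
/t/ (between /d/ and /e/): rule 3 targets it, but not word-initially → unchanged [t].
/e/ (between /t/ and /r/) is unaffected → [e].
/r/ (between /e/ and /a/) occurs between two vowels → [ɾ] by rule 2.
/a/ (between /r/ and /p/) is unaffected → [a].
/p/ (between /a/ and /ɡ/) fails the environment for rule 3, so it stays [p].
/ɡ/ (between /p/ and /o/) is in the target of rule 1 but the environment (word-finally) is not met → [ɡ].
/o/ stays [o].
Rule 1 applies to /b/ (word-final: word-finally) → [p].

[pʰodteɾapɡop]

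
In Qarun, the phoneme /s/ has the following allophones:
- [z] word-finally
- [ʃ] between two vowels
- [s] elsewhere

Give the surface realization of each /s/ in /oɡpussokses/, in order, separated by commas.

[s], [s], [s], [z]

Occurrence 1 (position 5): no conditioning environment matches → elsewhere allophone [s].
Occurrence 2 (position 6): no conditioning environment matches → elsewhere allophone [s].
Occurrence 3 (position 9): no conditioning environment matches → elsewhere allophone [s].
Occurrence 4 (position 11): word-finally → [z].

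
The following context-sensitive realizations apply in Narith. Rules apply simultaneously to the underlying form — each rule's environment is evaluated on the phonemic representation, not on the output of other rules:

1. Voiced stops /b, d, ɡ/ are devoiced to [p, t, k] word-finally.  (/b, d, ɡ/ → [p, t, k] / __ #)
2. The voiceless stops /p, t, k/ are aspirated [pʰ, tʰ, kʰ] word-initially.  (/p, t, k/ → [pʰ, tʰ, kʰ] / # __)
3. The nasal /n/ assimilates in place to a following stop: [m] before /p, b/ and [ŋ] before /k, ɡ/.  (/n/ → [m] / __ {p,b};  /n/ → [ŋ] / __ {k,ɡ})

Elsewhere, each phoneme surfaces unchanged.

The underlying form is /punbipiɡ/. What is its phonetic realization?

/p/ (word-initial): word-initially, so rule 2 applies → [pʰ].
/u/ stays [u].
/n/ meets the environment for rule 3 (before a labial or velar stop) → [m].
/b/ (between /n/ and /i/): rule 1 targets it, but not word-finally → unchanged [b].
/i/ — not in any rule's target class → [i].
/p/ — between /i/ and /i/; rule 2 does not apply here → [p].
/i/ (between /p/ and /ɡ/): no rule targets it → [i].
/ɡ/ (word-final): word-finally, so rule 1 applies → [k].

[pʰumbipik]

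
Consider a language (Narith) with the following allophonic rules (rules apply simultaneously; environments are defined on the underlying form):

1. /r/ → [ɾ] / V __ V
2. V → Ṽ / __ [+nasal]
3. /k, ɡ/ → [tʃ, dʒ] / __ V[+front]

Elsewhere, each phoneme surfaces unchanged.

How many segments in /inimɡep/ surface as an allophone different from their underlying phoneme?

Segments that undergo a rule: /i/ → [ĩ] (rule 2); /i/ → [ĩ] (rule 2); /ɡ/ → [dʒ] (rule 3).
All other segments surface unchanged.

3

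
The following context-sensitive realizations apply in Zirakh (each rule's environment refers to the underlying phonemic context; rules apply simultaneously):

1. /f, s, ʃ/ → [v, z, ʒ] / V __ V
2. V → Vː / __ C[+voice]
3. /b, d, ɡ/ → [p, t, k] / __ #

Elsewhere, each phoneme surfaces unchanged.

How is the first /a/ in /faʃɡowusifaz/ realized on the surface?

[a]

/a/ (between /f/ and /ʃ/) fails the environment for rule 2, so it stays [a].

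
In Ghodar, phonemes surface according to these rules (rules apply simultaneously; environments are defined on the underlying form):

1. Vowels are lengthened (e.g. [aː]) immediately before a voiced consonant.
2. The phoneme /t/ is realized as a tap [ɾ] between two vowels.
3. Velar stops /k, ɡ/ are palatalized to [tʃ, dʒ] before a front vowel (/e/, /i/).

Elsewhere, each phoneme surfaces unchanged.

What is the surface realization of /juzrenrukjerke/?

/j/ (word-initial) is unaffected → [j].
/u/ meets the environment for rule 1 (before a voiced consonant) → [uː].
/z/ (between /u/ and /r/): no rule targets it → [z].
/r/ (between /z/ and /e/): no rule targets it → [r].
/e/ (between /r/ and /n/): before a voiced consonant, so rule 1 applies → [eː].
/n/ (between /e/ and /r/): no rule targets it → [n].
/r/ (between /n/ and /u/): no rule targets it → [r].
/u/ (between /r/ and /k/) is in the target of rule 1 but the environment (before a voiced consonant) is not met → [u].
/k/ (between /u/ and /j/): rule 3 targets it, but not before a front vowel → unchanged [k].
/j/ (between /k/ and /e/): no rule targets it → [j].
Rule 1 applies to /e/ (between /j/ and /r/: before a voiced consonant) → [eː].
/r/ (between /e/ and /k/) is unaffected → [r].
/k/ (between /r/ and /e/) occurs before a front vowel → [tʃ] by rule 3.
/e/ (word-final): rule 1 targets it, but not before a voiced consonant → unchanged [e].

[juːzreːnrukjeːrtʃe]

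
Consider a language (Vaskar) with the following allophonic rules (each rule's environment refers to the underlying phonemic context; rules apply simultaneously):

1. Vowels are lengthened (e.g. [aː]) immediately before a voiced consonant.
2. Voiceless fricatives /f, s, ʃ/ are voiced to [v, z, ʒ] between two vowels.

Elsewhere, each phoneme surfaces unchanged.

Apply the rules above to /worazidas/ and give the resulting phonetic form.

/w/ (word-initial) is unaffected → [w].
/o/ (between /w/ and /r/): before a voiced consonant, so rule 1 applies → [oː].
/r/ — not in any rule's target class → [r].
/a/ (between /r/ and /z/): before a voiced consonant, so rule 1 applies → [aː].
/z/ stays [z].
/i/ (between /z/ and /d/) occurs before a voiced consonant → [iː] by rule 1.
/d/ stays [d].
/a/ (between /d/ and /s/) fails the environment for rule 1, so it stays [a].
/s/ (word-final) fails the environment for rule 2, so it stays [s].

[woːraːziːdas]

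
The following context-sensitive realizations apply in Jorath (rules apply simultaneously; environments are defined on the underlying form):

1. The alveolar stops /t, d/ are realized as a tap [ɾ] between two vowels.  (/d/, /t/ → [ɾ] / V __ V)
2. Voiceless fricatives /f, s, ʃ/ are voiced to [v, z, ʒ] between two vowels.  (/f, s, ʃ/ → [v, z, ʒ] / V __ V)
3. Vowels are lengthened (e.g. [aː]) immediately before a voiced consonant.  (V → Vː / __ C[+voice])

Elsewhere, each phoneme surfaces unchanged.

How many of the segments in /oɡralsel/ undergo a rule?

3

Segments that undergo a rule: /o/ → [oː] (rule 3); /a/ → [aː] (rule 3); /e/ → [eː] (rule 3).
All other segments surface unchanged.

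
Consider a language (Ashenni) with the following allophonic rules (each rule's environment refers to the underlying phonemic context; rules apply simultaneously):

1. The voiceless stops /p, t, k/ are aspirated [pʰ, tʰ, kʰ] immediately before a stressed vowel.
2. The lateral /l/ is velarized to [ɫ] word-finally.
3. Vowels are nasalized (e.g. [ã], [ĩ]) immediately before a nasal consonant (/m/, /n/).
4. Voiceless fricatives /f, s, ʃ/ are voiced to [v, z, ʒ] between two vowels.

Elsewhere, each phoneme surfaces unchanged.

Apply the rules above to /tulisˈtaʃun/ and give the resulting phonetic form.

/t/ — word-initial; rule 1 does not apply here → [t].
/u/ (between /t/ and /l/): rule 3 targets it, but not before a nasal consonant → unchanged [u].
/l/ (between /u/ and /i/): rule 2 targets it, but not word-finally → unchanged [l].
/i/ — between /l/ and /s/; rule 3 does not apply here → [i].
/s/ — between /i/ and /t/; rule 4 does not apply here → [s].
/t/ — between /s/ and /a/, immediately before a stressed vowel — surfaces as [tʰ] (rule 1).
/a/ (between /t/ and /ʃ/): rule 3 targets it, but not before a nasal consonant → unchanged [a].
/ʃ/ (between /a/ and /u/): between two vowels, so rule 4 applies → [ʒ].
/u/ — between /ʃ/ and /n/, before a nasal consonant — surfaces as [ũ] (rule 3).
/n/ — not in any rule's target class → [n].

[tulisˈtʰaʒũn]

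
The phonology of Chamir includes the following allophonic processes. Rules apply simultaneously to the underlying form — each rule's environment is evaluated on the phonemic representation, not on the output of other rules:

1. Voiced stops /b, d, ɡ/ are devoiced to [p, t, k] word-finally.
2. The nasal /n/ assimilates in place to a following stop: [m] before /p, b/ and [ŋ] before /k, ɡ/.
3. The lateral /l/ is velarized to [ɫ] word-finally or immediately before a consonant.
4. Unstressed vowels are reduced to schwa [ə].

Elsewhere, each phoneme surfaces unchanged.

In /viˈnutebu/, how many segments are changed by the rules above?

Segments that undergo a rule: /i/ → [ə] (rule 4); /e/ → [ə] (rule 4); /u/ → [ə] (rule 4).
All other segments surface unchanged.

3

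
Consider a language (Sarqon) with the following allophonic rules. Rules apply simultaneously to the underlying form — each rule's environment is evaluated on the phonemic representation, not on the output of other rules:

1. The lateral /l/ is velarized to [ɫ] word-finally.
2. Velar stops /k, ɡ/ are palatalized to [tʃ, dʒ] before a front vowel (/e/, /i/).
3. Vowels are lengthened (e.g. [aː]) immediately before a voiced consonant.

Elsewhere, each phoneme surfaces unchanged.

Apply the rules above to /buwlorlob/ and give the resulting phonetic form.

Rule 3 applies to /u/ (between /b/ and /w/: before a voiced consonant) → [uː].
/l/ (between /w/ and /o/): rule 1 targets it, but not word-finally → unchanged [l].
Rule 3 applies to /o/ (between /l/ and /r/: before a voiced consonant) → [oː].
/l/ (between /r/ and /o/) fails the environment for rule 1, so it stays [l].
/o/ meets the environment for rule 3 (before a voiced consonant) → [oː].

[buːwloːrloːb]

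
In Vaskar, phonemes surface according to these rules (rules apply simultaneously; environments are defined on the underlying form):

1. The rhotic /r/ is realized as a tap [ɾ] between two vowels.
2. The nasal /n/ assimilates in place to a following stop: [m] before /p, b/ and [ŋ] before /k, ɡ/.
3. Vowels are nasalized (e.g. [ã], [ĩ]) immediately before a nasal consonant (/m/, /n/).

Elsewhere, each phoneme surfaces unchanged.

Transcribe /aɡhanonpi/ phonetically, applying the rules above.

[aɡhãnõmpi]

/a/ (word-initial) is in the target of rule 3 but the environment (before a nasal consonant) is not met → [a].
/ɡ/ (between /a/ and /h/) is unaffected → [ɡ].
/h/ (between /ɡ/ and /a/): no rule targets it → [h].
/a/ meets the environment for rule 3 (before a nasal consonant) → [ã].
/n/ — between /a/ and /o/; rule 2 does not apply here → [n].
Rule 3 applies to /o/ (between /n/ and /n/: before a nasal consonant) → [õ].
/n/ (between /o/ and /p/): before a labial or velar stop, so rule 2 applies → [m].
/p/ stays [p].
/i/ (word-final): rule 3 targets it, but not before a nasal consonant → unchanged [i].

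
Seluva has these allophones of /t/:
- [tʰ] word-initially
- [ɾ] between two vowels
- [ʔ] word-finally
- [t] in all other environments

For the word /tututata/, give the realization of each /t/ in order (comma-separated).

[tʰ], [ɾ], [ɾ], [ɾ]

Occurrence 1 (position 1): word-initially → [tʰ].
Occurrence 2 (position 3): between two vowels → [ɾ].
Occurrence 3 (position 5): between two vowels → [ɾ].
Occurrence 4 (position 7): between two vowels → [ɾ].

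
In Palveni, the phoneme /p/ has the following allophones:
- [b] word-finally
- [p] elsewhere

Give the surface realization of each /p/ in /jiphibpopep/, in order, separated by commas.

[p], [p], [p], [b]

Occurrence 1 (position 3): no conditioning environment matches → elsewhere allophone [p].
Occurrence 2 (position 7): no conditioning environment matches → elsewhere allophone [p].
Occurrence 3 (position 9): no conditioning environment matches → elsewhere allophone [p].
Occurrence 4 (position 11): word-finally → [b].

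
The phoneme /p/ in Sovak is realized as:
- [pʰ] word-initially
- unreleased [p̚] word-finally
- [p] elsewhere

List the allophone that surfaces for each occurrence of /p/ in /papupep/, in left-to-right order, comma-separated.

[pʰ], [p], [p], [p̚]

Occurrence 1 (position 1): word-initially → [pʰ].
Occurrence 2 (position 3): no conditioning environment matches → elsewhere allophone [p].
Occurrence 3 (position 5): no conditioning environment matches → elsewhere allophone [p].
Occurrence 4 (position 7): word-finally → [p̚].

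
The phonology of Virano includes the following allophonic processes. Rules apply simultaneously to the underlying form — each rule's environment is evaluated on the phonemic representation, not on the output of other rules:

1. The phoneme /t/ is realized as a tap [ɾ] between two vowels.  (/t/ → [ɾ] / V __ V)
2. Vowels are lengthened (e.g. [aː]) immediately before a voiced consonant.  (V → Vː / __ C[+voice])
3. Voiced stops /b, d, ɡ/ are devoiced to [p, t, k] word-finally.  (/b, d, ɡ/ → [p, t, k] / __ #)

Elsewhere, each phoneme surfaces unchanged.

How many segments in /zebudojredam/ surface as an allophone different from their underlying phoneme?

5

Segments that undergo a rule: /e/ → [eː] (rule 2); /u/ → [uː] (rule 2); /o/ → [oː] (rule 2); /e/ → [eː] (rule 2); /a/ → [aː] (rule 2).
All other segments surface unchanged.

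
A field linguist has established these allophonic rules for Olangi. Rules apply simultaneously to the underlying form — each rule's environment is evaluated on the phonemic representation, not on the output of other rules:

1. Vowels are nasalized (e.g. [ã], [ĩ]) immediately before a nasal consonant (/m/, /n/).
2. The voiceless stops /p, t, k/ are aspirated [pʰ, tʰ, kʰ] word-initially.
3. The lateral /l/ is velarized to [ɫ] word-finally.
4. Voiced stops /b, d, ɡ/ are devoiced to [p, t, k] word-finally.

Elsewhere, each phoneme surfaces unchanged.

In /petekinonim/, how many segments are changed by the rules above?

4

Segments that undergo a rule: /p/ → [pʰ] (rule 2); /i/ → [ĩ] (rule 1); /o/ → [õ] (rule 1); /i/ → [ĩ] (rule 1).
All other segments surface unchanged.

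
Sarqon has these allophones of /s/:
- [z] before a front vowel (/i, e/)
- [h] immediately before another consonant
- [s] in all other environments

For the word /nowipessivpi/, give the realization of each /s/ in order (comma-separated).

[h], [z]

Occurrence 1 (position 7): immediately before another consonant → [h].
Occurrence 2 (position 8): before a front vowel (/i, e/) → [z].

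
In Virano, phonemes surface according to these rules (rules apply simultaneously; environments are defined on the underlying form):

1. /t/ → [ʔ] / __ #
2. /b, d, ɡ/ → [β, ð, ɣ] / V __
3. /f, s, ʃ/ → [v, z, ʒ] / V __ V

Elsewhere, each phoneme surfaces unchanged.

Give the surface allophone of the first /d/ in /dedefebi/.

/d/ (word-initial) is in the target of rule 2 but the environment (immediately after a vowel) is not met → [d].

[d]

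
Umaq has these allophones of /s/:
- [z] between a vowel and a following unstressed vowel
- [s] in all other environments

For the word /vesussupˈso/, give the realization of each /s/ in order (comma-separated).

[z], [s], [s], [s]

Occurrence 1 (position 3): between a vowel and a following unstressed vowel → [z].
Occurrence 2 (position 5): no conditioning environment matches → elsewhere allophone [s].
Occurrence 3 (position 6): no conditioning environment matches → elsewhere allophone [s].
Occurrence 4 (position 9): no conditioning environment matches → elsewhere allophone [s].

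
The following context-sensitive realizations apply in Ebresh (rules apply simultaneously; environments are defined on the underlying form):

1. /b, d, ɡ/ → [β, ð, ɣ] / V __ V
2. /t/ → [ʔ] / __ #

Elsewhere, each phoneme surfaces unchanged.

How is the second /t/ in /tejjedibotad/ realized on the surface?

[t]

/t/ (between /o/ and /a/) is in the target of rule 2 but the environment (word-finally) is not met → [t].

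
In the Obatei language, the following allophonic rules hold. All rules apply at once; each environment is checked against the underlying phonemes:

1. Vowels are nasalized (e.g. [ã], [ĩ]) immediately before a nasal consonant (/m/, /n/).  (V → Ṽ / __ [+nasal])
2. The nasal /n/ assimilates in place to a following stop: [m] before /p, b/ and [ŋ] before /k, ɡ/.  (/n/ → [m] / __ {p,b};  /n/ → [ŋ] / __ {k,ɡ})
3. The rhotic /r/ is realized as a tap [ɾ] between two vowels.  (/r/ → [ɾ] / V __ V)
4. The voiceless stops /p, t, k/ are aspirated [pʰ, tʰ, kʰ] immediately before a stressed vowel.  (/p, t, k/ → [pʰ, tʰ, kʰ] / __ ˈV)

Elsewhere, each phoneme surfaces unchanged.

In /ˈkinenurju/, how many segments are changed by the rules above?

3

Segments that undergo a rule: /k/ → [kʰ] (rule 4); /i/ → [ĩ] (rule 1); /e/ → [ẽ] (rule 1).
All other segments surface unchanged.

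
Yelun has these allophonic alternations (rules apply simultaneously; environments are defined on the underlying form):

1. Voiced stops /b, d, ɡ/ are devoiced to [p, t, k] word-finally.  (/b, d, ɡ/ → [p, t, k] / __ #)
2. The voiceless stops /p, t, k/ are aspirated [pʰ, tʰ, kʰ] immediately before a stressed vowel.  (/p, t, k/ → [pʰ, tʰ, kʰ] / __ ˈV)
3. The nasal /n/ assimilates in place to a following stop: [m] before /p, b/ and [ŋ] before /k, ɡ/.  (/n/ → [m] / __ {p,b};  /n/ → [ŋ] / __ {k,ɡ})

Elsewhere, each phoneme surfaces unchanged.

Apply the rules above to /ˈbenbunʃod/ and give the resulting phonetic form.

/b/ (word-initial) is in the target of rule 1 but the environment (word-finally) is not met → [b].
/e/ stays [e].
/n/ meets the environment for rule 3 (before a labial or velar stop) → [m].
/b/ (between /n/ and /u/): rule 1 targets it, but not word-finally → unchanged [b].
/u/ stays [u].
/n/ (between /u/ and /ʃ/) fails the environment for rule 3, so it stays [n].
/ʃ/ — not in any rule's target class → [ʃ].
/o/ — not in any rule's target class → [o].
Rule 1 applies to /d/ (word-final: word-finally) → [t].

[ˈbembunʃot]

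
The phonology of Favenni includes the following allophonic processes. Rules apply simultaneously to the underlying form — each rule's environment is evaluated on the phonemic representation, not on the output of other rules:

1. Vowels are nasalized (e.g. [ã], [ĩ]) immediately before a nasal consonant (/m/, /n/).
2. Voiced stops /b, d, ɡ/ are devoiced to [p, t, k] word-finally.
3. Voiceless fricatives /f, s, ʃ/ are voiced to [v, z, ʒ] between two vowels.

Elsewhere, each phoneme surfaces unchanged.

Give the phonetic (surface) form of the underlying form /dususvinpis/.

[duzusvĩnpis]

/d/ (word-initial) fails the environment for rule 2, so it stays [d].
/u/ (between /d/ and /s/) fails the environment for rule 1, so it stays [u].
/s/ — between /u/ and /u/, between two vowels — surfaces as [z] (rule 3).
/u/ — between /s/ and /s/; rule 1 does not apply here → [u].
/s/ (between /u/ and /v/) fails the environment for rule 3, so it stays [s].
/v/ (between /s/ and /i/): no rule targets it → [v].
/i/ (between /v/ and /n/): before a nasal consonant, so rule 1 applies → [ĩ].
/n/ (between /i/ and /p/): no rule targets it → [n].
/p/ — not in any rule's target class → [p].
/i/ (between /p/ and /s/) fails the environment for rule 1, so it stays [i].
/s/ (word-final): rule 3 targets it, but not between two vowels → unchanged [s].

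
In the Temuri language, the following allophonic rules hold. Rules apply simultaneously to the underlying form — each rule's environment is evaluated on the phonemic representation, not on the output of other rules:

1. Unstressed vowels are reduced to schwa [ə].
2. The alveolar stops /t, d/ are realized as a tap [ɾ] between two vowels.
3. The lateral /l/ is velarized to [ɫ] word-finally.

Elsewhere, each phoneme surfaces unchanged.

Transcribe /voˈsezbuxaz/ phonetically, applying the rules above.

/v/ stays [v].
/o/ — between /v/ and /s/, in an unstressed syllable — surfaces as [ə] (rule 1).
/s/ (between /o/ and /e/): no rule targets it → [s].
/e/ (between /s/ and /z/) fails the environment for rule 1, so it stays [e].
/z/ stays [z].
/b/ (between /z/ and /u/) is unaffected → [b].
/u/ (between /b/ and /x/): in an unstressed syllable, so rule 1 applies → [ə].
/x/ stays [x].
/a/ — between /x/ and /z/, in an unstressed syllable — surfaces as [ə] (rule 1).
/z/ stays [z].

[vəˈsezbəxəz]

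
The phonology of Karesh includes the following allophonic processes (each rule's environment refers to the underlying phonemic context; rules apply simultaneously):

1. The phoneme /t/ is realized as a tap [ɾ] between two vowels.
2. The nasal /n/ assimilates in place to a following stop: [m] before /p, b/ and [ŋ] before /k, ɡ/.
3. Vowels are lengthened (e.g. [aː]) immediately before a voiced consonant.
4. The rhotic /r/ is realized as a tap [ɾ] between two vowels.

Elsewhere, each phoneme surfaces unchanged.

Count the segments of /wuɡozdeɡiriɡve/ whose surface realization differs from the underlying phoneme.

Segments that undergo a rule: /u/ → [uː] (rule 3); /o/ → [oː] (rule 3); /e/ → [eː] (rule 3); /i/ → [iː] (rule 3); /r/ → [ɾ] (rule 4); /i/ → [iː] (rule 3).
All other segments surface unchanged.

6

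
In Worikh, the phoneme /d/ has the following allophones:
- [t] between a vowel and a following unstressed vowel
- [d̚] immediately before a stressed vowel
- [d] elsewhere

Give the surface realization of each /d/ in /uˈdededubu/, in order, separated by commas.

[d̚], [t], [t]

Occurrence 1 (position 2): immediately before a stressed vowel → [d̚].
Occurrence 2 (position 4): between a vowel and a following unstressed vowel → [t].
Occurrence 3 (position 6): between a vowel and a following unstressed vowel → [t].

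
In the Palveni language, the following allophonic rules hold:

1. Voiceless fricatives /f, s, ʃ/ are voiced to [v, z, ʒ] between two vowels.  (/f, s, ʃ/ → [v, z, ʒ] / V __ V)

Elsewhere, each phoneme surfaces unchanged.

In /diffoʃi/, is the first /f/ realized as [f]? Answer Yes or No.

Yes

/f/ — between /i/ and /f/; rule 1 does not apply here → [f].
The actual realization is [f], which matches [f].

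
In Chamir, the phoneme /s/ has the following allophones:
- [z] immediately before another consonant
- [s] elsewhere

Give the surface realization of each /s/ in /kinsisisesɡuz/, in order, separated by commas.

[s], [s], [s], [z]

Occurrence 1 (position 4): no conditioning environment matches → elsewhere allophone [s].
Occurrence 2 (position 6): no conditioning environment matches → elsewhere allophone [s].
Occurrence 3 (position 8): no conditioning environment matches → elsewhere allophone [s].
Occurrence 4 (position 10): immediately before another consonant → [z].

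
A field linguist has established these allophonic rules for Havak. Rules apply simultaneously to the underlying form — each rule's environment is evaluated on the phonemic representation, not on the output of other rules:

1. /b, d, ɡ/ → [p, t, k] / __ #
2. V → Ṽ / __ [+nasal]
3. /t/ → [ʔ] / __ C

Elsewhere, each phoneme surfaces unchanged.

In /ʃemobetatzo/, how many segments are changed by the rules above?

Segments that undergo a rule: /e/ → [ẽ] (rule 2); /t/ → [ʔ] (rule 3).
All other segments surface unchanged.

2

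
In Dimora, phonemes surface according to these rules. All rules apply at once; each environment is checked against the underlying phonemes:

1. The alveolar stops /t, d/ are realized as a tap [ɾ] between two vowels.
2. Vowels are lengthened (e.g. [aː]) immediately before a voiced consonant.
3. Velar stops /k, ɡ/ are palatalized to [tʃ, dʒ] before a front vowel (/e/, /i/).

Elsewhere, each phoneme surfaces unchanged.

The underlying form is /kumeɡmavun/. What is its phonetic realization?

/k/ — word-initial; rule 3 does not apply here → [k].
/u/ — between /k/ and /m/, before a voiced consonant — surfaces as [uː] (rule 2).
/m/ stays [m].
/e/ (between /m/ and /ɡ/) occurs before a voiced consonant → [eː] by rule 2.
/ɡ/ (between /e/ and /m/) is in the target of rule 3 but the environment (before a front vowel) is not met → [ɡ].
/m/ (between /ɡ/ and /a/): no rule targets it → [m].
Rule 2 applies to /a/ (between /m/ and /v/: before a voiced consonant) → [aː].
/v/ (between /a/ and /u/) is unaffected → [v].
Rule 2 applies to /u/ (between /v/ and /n/: before a voiced consonant) → [uː].
/n/ (word-final) is unaffected → [n].

[kuːmeːɡmaːvuːn]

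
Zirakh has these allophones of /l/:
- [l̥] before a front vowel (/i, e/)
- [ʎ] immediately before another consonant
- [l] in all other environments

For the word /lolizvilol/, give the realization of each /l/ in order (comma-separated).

Occurrence 1 (position 1): no conditioning environment matches → elsewhere allophone [l].
Occurrence 2 (position 3): before a front vowel (/i, e/) → [l̥].
Occurrence 3 (position 8): no conditioning environment matches → elsewhere allophone [l].
Occurrence 4 (position 10): no conditioning environment matches → elsewhere allophone [l].

[l], [l̥], [l], [l]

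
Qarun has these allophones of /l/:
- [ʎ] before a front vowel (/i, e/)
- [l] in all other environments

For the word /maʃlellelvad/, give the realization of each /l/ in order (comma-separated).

[ʎ], [l], [ʎ], [l]

Occurrence 1 (position 4): before a front vowel (/i, e/) → [ʎ].
Occurrence 2 (position 6): no conditioning environment matches → elsewhere allophone [l].
Occurrence 3 (position 7): before a front vowel (/i, e/) → [ʎ].
Occurrence 4 (position 9): no conditioning environment matches → elsewhere allophone [l].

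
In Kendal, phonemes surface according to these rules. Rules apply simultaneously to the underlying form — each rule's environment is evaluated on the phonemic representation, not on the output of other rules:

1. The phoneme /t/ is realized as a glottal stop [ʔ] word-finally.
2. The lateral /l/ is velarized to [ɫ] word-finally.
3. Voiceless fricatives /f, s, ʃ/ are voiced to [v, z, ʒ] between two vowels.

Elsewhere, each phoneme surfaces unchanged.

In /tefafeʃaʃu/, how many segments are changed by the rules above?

Segments that undergo a rule: /f/ → [v] (rule 3); /f/ → [v] (rule 3); /ʃ/ → [ʒ] (rule 3); /ʃ/ → [ʒ] (rule 3).
All other segments surface unchanged.

4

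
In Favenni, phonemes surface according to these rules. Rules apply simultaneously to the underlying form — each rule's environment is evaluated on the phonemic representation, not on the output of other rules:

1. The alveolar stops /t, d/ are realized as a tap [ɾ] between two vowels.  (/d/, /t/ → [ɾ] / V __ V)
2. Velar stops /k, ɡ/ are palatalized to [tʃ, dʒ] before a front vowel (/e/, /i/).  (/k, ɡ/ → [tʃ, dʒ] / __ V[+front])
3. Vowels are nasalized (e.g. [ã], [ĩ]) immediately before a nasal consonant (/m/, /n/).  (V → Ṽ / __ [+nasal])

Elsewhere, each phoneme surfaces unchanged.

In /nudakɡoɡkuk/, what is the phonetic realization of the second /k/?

/k/ (between /ɡ/ and /u/): rule 2 targets it, but not before a front vowel → unchanged [k].

[k]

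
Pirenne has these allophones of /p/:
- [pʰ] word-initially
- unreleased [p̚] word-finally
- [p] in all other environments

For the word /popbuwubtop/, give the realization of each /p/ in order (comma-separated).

Occurrence 1 (position 1): word-initially → [pʰ].
Occurrence 2 (position 3): no conditioning environment matches → elsewhere allophone [p].
Occurrence 3 (position 11): word-finally → [p̚].

[pʰ], [p], [p̚]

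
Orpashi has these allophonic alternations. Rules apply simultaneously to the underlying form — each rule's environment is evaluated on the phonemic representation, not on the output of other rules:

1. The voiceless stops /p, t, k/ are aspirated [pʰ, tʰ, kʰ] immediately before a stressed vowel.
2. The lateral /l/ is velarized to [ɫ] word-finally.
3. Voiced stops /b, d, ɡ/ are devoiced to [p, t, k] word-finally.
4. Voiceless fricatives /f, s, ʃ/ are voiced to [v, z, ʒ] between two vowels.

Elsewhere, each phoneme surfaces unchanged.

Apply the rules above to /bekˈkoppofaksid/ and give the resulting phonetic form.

/b/ — word-initial; rule 3 does not apply here → [b].
/e/ (between /b/ and /k/) is unaffected → [e].
/k/ — between /e/ and /k/; rule 1 does not apply here → [k].
/k/ (between /k/ and /o/): immediately before a stressed vowel, so rule 1 applies → [kʰ].
/o/ (between /k/ and /p/) is unaffected → [o].
/p/ (between /o/ and /p/) is in the target of rule 1 but the environment (immediately before a stressed vowel) is not met → [p].
/p/ — between /p/ and /o/; rule 1 does not apply here → [p].
/o/ stays [o].
/f/ — between /o/ and /a/, between two vowels — surfaces as [v] (rule 4).
/a/ stays [a].
/k/ (between /a/ and /s/): rule 1 targets it, but not immediately before a stressed vowel → unchanged [k].
/s/ — between /k/ and /i/; rule 4 does not apply here → [s].
/i/ (between /s/ and /d/) is unaffected → [i].
/d/ — word-final, word-finally — surfaces as [t] (rule 3).

[bekˈkʰoppovaksit]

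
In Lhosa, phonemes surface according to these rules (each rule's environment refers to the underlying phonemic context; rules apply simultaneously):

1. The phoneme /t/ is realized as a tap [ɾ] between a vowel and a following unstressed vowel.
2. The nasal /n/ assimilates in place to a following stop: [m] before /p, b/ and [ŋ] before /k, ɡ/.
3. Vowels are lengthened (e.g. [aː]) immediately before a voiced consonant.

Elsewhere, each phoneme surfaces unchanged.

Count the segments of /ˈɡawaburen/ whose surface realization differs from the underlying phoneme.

Segments that undergo a rule: /a/ → [aː] (rule 3); /a/ → [aː] (rule 3); /u/ → [uː] (rule 3); /e/ → [eː] (rule 3).
All other segments surface unchanged.

4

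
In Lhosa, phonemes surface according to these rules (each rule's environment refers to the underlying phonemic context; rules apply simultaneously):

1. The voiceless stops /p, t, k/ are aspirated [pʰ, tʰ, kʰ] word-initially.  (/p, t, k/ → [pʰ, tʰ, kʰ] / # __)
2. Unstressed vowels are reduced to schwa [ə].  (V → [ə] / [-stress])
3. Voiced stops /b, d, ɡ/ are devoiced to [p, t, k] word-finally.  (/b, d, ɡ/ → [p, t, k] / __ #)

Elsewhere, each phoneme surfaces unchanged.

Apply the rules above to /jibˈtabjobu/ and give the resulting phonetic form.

/j/ — not in any rule's target class → [j].
/i/ meets the environment for rule 2 (in an unstressed syllable) → [ə].
/b/ — between /i/ and /t/; rule 3 does not apply here → [b].
/t/ (between /b/ and /a/) fails the environment for rule 1, so it stays [t].
/a/ (between /t/ and /b/) fails the environment for rule 2, so it stays [a].
/b/ (between /a/ and /j/) is in the target of rule 3 but the environment (word-finally) is not met → [b].
/j/ — not in any rule's target class → [j].
/o/ meets the environment for rule 2 (in an unstressed syllable) → [ə].
/b/ (between /o/ and /u/) fails the environment for rule 3, so it stays [b].
Rule 2 applies to /u/ (word-final: in an unstressed syllable) → [ə].

[jəbˈtabjəbə]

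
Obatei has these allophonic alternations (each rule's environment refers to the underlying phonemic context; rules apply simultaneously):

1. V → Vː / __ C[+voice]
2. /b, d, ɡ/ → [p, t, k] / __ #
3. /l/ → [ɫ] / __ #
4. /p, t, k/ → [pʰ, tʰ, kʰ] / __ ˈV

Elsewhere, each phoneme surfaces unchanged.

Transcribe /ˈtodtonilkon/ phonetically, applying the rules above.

[ˈtʰoːdtoːniːlkoːn]

/t/ (word-initial): immediately before a stressed vowel, so rule 4 applies → [tʰ].
Rule 1 applies to /o/ (between /t/ and /d/: before a voiced consonant) → [oː].
/d/ (between /o/ and /t/): rule 2 targets it, but not word-finally → unchanged [d].
/t/ (between /d/ and /o/) fails the environment for rule 4, so it stays [t].
/o/ (between /t/ and /n/) occurs before a voiced consonant → [oː] by rule 1.
/i/ (between /n/ and /l/) occurs before a voiced consonant → [iː] by rule 1.
/l/ (between /i/ and /k/): rule 3 targets it, but not word-finally → unchanged [l].
/k/ (between /l/ and /o/) is in the target of rule 4 but the environment (immediately before a stressed vowel) is not met → [k].
/o/ (between /k/ and /n/): before a voiced consonant, so rule 1 applies → [oː].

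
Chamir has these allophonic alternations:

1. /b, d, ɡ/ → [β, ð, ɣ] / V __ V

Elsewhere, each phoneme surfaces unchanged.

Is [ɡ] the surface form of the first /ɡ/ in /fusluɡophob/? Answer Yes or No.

No

Rule 1 applies to /ɡ/ (between /u/ and /o/: between two vowels) → [ɣ].
The actual realization is [ɣ], not [ɡ].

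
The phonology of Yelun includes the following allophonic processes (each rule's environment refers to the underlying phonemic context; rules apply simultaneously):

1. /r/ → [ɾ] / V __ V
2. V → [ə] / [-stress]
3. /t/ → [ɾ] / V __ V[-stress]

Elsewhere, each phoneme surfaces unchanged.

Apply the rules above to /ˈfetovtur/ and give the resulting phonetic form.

/f/ stays [f].
/e/ — between /f/ and /t/; rule 2 does not apply here → [e].
/t/ (between /e/ and /o/) occurs between a vowel and a following unstressed vowel → [ɾ] by rule 3.
/o/ — between /t/ and /v/, in an unstressed syllable — surfaces as [ə] (rule 2).
/v/ — not in any rule's target class → [v].
/t/ (between /v/ and /u/): rule 3 targets it, but not between a vowel and a following unstressed vowel → unchanged [t].
/u/ (between /t/ and /r/) occurs in an unstressed syllable → [ə] by rule 2.
/r/ — word-final; rule 1 does not apply here → [r].

[ˈfeɾəvtər]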